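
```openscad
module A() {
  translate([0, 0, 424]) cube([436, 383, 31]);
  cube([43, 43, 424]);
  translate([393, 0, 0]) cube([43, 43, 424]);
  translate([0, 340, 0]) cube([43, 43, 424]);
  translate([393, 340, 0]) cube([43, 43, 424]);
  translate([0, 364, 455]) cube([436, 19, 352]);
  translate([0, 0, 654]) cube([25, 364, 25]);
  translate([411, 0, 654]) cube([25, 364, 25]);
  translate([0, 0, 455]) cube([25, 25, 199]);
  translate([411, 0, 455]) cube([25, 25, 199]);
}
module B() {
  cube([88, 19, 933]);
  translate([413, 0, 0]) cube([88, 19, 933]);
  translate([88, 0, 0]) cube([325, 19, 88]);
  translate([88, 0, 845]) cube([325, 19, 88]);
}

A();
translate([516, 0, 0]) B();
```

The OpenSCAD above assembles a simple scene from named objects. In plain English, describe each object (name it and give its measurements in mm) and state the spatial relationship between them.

A is a chair: 436×383 mm seat, 31 mm thick, top at z = 455 mm, on four 43 mm square corner legs flush with the seat edges. A 19 mm thick backrest slab spans the full seat width, extending 352 mm above the seat top, its back face flush with the seat's +y edge. Two armrests of 25×25 mm section run along each side from the seat's front edge to the front of the backrest, top faces 224 mm above the seat top and outer faces flush with the seat's x-edges; a 25×25 mm post under the front of each armrest stands on the seat at the front corner.

B is a rectangular picture frame lying in the x–z plane (depth along y). The opening is 325 mm wide (x) by 757 mm tall (z), surrounded by a border 88 mm wide on all four sides. The frame is 19 mm deep and is made of two full-height vertical stiles with two horizontal rails fitted between them.

The picture frame is on the floor beside the chair on its +x side.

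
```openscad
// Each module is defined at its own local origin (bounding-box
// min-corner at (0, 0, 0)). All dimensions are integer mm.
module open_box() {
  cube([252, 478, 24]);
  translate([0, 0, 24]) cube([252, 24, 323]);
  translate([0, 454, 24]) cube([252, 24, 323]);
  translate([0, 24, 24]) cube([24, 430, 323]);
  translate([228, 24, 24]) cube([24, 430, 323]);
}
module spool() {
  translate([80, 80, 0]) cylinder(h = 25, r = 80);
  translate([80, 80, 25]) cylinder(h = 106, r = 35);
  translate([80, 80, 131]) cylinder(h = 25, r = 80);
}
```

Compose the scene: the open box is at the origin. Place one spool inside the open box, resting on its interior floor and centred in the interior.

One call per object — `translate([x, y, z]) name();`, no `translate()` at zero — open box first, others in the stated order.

open_box();
translate([46, 159, 24]) spool();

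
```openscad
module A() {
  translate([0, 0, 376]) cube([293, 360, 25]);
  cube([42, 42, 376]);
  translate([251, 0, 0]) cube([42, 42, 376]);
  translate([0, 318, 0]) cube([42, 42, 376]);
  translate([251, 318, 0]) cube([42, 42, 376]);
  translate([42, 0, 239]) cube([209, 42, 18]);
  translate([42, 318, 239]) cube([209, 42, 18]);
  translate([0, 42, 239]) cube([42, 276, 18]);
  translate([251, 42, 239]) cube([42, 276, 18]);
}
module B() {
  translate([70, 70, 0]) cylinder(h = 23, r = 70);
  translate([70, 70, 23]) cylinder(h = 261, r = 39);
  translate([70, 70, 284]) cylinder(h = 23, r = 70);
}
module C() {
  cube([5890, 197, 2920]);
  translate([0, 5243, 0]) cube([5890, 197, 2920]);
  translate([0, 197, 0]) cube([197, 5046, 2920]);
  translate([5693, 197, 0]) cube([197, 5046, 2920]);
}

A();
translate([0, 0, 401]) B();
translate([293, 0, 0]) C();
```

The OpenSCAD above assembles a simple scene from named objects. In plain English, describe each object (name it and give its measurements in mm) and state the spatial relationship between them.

A is a four-legged stool. The seat is a 293×360×25 mm slab whose top surface is at z = 401 mm; four square legs, each 42×42 mm in cross-section, run from the floor (z = 0) to the underside of the seat, each flush with a corner of the seat. Four stretchers, 42 mm wide and 18 mm tall, connect adjacent legs with their undersides at z = 239 mm, each running between the inner faces of the legs it joins and aligned with the legs' outer faces on the other axis.

B is a spool: two coaxial disc flanges of radius 70 mm and thickness 23 mm, joined by a core cylinder of radius 39 mm and height 261 mm. The lower flange rests on z = 0 and the three cylinders share a vertical axis.

C is the wall frame of a small rectangular building: four walls, each 2920 mm tall and 197 mm thick, enclosing a footprint 5890 mm (x) by 5440 mm (y) outside-to-outside, with no floor or roof. The front and back walls (the −y and +y sides) span the full width; the two side walls fit between them.

The spool is on top of the stool. The house frame is against the stool's +x side, with their −y faces flush.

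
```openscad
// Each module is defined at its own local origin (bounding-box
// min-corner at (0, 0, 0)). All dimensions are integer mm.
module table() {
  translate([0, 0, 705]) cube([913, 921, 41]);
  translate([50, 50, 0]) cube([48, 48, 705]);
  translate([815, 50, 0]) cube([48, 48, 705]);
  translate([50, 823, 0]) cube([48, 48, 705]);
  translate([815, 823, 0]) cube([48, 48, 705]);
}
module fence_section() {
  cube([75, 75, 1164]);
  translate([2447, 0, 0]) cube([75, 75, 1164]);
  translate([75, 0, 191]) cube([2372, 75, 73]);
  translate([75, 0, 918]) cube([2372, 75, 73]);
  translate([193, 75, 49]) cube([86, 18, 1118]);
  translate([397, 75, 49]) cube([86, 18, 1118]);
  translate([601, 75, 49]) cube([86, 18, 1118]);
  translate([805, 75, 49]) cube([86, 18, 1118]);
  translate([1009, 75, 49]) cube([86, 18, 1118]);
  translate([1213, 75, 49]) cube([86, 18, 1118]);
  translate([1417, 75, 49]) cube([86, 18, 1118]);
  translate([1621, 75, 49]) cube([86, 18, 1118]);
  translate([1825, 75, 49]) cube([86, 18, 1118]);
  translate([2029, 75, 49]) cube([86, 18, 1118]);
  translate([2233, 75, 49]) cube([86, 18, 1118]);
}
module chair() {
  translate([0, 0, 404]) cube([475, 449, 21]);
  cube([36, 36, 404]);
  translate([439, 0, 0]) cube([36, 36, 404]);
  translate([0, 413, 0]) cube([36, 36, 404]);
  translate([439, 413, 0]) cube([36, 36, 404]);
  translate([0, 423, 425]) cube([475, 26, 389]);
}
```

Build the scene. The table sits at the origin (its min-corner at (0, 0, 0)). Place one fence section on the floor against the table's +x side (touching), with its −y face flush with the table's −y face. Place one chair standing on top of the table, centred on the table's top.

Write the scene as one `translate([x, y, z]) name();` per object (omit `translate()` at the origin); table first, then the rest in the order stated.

table();
translate([913, 0, 0]) fence_section();
translate([219, 236, 746]) chair();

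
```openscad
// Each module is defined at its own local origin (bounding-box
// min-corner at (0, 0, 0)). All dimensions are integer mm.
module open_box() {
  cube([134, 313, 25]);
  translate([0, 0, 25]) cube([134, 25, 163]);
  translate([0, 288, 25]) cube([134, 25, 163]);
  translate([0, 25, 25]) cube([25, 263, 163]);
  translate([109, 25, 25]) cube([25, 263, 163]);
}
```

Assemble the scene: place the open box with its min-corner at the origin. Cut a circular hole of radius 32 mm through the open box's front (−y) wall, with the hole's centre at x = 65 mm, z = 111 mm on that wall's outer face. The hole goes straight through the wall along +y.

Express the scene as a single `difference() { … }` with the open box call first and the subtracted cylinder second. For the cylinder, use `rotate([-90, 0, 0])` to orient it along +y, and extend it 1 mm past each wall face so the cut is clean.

difference() {
  open_box();
  translate([65, -1, 111]) rotate([-90, 0, 0]) cylinder(h = 27, r = 32);
}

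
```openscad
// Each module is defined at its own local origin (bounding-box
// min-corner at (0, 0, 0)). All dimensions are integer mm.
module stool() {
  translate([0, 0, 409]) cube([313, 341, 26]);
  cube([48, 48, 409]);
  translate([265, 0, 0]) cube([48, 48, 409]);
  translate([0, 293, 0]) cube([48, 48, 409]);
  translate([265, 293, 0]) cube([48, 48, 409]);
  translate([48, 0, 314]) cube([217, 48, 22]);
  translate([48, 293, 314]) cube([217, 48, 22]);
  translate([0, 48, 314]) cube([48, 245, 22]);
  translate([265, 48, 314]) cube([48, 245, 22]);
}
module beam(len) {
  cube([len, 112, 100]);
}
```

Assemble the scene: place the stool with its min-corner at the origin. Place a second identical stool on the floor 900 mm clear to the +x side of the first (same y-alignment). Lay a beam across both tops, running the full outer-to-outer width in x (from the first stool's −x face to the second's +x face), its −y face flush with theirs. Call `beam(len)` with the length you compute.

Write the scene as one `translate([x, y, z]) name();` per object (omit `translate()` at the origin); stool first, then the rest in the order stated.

stool();
translate([1213, 0, 0]) stool();
translate([0, 0, 435]) beam(1526);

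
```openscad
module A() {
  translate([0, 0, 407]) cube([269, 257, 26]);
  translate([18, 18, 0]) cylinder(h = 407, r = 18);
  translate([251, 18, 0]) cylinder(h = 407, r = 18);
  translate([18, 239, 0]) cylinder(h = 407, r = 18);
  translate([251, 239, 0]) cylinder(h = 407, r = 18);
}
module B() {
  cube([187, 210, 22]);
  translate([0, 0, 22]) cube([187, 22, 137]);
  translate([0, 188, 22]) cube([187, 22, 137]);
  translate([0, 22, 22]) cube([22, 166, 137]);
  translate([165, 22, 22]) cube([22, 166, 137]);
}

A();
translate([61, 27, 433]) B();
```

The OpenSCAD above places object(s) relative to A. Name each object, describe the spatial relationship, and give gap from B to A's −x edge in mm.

A is a stool. B is an open box. The open box is on top of the stool. The gap from the open box to the stool's −x edge is 61 mm.

The open box's min-x is at 61; the stool's min-x is 0; gap = 61 mm.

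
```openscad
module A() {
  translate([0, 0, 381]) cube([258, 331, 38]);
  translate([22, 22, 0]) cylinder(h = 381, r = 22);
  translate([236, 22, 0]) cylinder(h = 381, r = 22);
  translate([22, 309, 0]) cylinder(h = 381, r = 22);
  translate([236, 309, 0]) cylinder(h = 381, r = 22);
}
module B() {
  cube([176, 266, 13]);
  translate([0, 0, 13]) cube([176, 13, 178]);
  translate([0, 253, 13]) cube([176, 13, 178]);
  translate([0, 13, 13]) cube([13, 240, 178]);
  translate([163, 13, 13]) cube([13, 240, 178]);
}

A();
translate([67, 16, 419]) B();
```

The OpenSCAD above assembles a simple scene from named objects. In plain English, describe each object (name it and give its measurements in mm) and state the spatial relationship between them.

A is a four-legged stool. The seat is 258×331 mm, 38 mm thick, top at z = 419 mm. It stands on four round legs, each 44 mm in diameter, from z = 0 to the seat underside, each leg's axis is inset half a diameter from the nearest pair of seat edges (so the leg's bounding box is flush with the corner).

B is an open storage box with external size 176×266×191 mm and wall thickness 13 mm (the base is also 13 mm thick). The base covers the whole footprint; the four walls stand on the base, with the y-facing walls full-width and the x-facing walls fitting between their inner faces.

The open box is on top of the stool.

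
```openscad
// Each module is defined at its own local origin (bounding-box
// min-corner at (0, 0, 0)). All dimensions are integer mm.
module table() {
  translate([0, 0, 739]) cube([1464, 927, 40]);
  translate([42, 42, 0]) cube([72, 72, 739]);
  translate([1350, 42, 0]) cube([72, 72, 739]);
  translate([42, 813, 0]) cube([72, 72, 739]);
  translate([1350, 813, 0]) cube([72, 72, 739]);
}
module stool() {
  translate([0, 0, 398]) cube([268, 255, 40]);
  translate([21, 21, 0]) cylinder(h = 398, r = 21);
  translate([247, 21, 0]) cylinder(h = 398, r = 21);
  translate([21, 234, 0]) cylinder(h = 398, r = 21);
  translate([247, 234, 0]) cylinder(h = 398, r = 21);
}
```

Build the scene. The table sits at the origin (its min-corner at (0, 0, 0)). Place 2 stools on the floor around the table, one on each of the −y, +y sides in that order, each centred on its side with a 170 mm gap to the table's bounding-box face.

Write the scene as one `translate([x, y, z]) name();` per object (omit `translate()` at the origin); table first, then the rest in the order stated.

table();
translate([598, -425, 0]) stool();
translate([598, 1097, 0]) stool();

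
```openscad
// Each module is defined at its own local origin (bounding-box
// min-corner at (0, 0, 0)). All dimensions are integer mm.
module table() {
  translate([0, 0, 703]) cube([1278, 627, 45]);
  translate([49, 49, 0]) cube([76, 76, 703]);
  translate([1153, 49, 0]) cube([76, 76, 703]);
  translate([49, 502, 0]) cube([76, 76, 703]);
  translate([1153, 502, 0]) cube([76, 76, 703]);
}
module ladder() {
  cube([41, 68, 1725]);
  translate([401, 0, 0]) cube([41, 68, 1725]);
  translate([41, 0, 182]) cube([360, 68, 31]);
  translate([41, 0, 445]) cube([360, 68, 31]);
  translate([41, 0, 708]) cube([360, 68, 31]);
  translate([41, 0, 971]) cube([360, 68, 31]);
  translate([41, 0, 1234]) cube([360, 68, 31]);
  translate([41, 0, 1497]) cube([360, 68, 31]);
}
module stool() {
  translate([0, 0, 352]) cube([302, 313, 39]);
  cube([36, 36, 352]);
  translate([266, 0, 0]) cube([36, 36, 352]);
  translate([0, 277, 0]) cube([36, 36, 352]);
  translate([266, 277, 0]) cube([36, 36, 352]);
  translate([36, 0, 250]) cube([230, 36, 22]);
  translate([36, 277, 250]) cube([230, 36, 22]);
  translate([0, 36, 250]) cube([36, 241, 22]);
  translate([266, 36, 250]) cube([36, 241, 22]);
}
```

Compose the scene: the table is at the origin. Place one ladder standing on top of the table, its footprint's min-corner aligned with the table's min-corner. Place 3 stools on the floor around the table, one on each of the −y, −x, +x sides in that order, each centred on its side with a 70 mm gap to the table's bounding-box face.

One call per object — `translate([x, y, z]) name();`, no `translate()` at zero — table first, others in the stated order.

table();
translate([0, 0, 748]) ladder();
translate([488, -383, 0]) stool();
translate([-372, 157, 0]) stool();
translate([1348, 157, 0]) stool();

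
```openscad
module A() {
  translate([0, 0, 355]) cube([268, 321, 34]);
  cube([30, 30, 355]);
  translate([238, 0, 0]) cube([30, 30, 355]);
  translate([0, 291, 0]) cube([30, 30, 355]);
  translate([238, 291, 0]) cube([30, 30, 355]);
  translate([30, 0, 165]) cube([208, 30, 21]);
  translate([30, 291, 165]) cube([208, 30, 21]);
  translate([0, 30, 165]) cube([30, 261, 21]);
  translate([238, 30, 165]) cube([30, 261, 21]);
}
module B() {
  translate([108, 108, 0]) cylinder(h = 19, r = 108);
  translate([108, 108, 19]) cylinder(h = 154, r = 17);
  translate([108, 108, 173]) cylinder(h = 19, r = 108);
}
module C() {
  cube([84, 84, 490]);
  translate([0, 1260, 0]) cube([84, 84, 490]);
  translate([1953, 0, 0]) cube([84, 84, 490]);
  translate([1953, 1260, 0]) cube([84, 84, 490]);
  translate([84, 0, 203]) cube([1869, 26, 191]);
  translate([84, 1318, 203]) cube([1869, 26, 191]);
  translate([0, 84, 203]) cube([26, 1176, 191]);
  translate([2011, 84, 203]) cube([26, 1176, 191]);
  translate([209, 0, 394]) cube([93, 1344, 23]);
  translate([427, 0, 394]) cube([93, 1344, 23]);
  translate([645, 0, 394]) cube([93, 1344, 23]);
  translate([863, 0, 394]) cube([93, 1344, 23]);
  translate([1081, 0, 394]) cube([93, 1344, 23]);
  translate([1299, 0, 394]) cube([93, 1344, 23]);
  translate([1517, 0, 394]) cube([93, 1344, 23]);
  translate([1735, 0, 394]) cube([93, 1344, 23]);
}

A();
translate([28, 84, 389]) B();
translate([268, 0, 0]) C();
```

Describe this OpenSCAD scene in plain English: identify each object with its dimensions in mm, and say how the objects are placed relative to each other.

A is a four-legged stool. The seat is a 268×321×34 mm slab whose top surface is at z = 389 mm; four square legs, each 30×30 mm in cross-section, run from the floor (z = 0) to the underside of the seat, each flush with a corner of the seat. Four stretchers, 30 mm wide and 21 mm tall, connect adjacent legs with their undersides at z = 165 mm, each running between the inner faces of the legs it joins and aligned with the legs' outer faces on the other axis.

B is a spool: two coaxial disc flanges of radius 108 mm and thickness 19 mm, joined by a core cylinder of radius 17 mm and height 154 mm. The lower flange rests on z = 0 and the three cylinders share a vertical axis.

C is a bed frame 2037 mm long (x) by 1344 mm wide (y). Four 84×84 mm corner posts, 490 mm tall, at the corners of the footprint. Four rails of 26 mm thickness and 191 mm height run between adjacent posts with their undersides at z = 203 mm, their outer faces flush with the outside of the frame (the two x-running rails run between the posts' inner faces; the two y-running rails run between the posts' inner faces). 8 slats, each 93 mm wide (x) and 23 mm thick, lie across the top of the two x-running rails, running the full 1344 mm width of the frame in y; the slats are evenly spaced along x between the inner faces of the end posts with equal gaps (rounded down to the nearest mm) at the −x end and between each pair — any rounding remainder accumulates at the +x end.

The spool is on top of the stool. The bed frame is against the stool's +x side, with their −y faces flush.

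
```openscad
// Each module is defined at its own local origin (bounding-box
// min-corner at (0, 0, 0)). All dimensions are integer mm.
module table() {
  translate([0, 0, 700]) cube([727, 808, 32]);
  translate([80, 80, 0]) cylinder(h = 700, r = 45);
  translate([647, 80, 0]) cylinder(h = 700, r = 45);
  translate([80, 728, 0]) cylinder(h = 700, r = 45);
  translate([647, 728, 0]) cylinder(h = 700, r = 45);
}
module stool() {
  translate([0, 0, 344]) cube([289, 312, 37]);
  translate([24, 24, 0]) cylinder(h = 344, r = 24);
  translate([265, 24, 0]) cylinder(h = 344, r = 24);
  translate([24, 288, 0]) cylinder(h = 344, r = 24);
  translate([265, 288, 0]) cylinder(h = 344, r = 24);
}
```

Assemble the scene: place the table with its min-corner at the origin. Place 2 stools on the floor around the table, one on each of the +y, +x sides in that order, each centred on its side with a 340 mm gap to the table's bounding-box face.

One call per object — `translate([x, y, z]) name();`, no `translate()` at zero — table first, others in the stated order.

table();
translate([219, 1148, 0]) stool();
translate([1067, 248, 0]) stool();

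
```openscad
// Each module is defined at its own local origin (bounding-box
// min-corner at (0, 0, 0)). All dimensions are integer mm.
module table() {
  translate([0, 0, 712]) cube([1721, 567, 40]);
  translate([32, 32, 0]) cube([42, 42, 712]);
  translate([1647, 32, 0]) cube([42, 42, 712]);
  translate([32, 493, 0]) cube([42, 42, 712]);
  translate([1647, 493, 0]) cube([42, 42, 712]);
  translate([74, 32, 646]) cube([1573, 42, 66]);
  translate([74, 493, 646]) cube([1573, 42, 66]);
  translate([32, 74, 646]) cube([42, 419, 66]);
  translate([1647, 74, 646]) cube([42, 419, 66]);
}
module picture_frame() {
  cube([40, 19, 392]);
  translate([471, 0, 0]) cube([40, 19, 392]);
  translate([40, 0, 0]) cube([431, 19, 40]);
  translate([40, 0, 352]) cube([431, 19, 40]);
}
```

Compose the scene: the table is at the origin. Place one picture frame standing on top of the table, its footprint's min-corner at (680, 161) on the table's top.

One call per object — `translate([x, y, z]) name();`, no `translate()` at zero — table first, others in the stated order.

table();
translate([680, 161, 752]) picture_frame();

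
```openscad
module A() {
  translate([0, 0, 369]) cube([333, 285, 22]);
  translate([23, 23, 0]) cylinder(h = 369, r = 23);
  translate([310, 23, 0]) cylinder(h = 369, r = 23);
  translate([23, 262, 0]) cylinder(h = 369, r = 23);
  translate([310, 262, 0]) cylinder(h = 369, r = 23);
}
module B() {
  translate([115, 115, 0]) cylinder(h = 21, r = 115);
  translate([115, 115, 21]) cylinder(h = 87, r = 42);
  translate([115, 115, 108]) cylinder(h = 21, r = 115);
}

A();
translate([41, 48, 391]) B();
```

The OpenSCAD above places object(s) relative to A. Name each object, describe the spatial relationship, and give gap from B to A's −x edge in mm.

A is a stool. B is a spool. The spool is on top of the stool. The gap from the spool to the stool's −x edge is 41 mm.

The spool's min-x is at 41; the stool's min-x is 0; gap = 41 mm.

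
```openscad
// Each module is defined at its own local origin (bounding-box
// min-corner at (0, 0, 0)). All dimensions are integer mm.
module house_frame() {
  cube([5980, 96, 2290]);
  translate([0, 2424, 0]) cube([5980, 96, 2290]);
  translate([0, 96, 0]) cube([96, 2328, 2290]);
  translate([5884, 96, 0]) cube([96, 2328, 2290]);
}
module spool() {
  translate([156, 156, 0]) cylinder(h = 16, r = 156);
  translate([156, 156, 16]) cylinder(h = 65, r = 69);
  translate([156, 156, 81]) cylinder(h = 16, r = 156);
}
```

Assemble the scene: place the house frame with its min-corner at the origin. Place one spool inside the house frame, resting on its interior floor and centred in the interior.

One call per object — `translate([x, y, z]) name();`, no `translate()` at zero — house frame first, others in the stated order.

house_frame();
translate([2834, 1104, 0]) spool();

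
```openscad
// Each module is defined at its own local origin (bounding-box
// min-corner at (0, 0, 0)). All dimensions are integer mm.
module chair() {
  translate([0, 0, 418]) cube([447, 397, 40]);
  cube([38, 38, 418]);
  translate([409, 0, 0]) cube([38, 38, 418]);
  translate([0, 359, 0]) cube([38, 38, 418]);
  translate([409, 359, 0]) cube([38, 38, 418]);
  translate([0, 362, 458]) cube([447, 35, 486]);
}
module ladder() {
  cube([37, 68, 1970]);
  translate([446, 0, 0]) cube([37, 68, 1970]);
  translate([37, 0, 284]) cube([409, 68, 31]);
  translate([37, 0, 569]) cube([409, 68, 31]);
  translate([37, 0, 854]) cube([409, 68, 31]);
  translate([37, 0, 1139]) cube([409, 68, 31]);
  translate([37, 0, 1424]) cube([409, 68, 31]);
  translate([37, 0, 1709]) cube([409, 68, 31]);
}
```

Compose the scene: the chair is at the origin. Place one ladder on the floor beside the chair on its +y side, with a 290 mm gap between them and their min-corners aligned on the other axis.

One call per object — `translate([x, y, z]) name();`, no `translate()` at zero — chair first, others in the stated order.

chair();
translate([0, 687, 0]) ladder();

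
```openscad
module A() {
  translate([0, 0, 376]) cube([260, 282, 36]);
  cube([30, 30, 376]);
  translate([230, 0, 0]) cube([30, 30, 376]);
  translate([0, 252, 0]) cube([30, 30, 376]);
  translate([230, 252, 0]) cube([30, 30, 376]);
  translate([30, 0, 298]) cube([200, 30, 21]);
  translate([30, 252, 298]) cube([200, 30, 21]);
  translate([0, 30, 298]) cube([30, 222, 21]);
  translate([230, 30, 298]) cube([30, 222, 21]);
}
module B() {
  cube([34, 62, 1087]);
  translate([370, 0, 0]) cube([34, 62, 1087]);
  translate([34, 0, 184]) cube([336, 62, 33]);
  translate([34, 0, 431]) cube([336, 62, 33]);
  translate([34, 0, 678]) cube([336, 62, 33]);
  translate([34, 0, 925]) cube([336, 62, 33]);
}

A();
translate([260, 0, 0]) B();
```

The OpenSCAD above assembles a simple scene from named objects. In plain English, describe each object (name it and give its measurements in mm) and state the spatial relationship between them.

A is a four-legged stool. The seat is 260×282 mm, 36 mm thick, top at z = 412 mm. It stands on four square legs, each 30×30 mm in cross-section, from z = 0 to the seat underside, each flush with a corner of the seat. Four stretchers, 30 mm wide and 21 mm tall, connect adjacent legs with their undersides at z = 298 mm, each running between the inner faces of the legs it joins and aligned with the legs' outer faces on the other axis.

B is a wooden ladder with two side rails of 34×62 mm section and 1087 mm height, set 404 mm apart overall. Between them run 4 rectangular rungs (62 mm deep, 33 mm thick), front faces flush with the rails' −y face. The bottom of the first rung is 184 mm above the floor and each subsequent rung is 247 mm higher than the one below.

The ladder is against the stool's +x side, with their −y faces flush.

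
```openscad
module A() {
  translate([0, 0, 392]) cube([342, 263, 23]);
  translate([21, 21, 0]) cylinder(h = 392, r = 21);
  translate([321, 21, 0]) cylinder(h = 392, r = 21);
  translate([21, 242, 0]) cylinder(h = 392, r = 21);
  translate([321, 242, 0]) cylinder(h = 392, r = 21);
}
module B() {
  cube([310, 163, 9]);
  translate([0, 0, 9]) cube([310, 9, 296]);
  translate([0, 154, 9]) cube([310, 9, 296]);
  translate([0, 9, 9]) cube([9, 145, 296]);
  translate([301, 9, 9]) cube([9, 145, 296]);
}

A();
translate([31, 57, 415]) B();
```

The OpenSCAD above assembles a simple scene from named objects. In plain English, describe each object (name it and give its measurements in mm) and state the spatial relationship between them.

A is a four-legged stool. The seat is 342×263 mm, 23 mm thick, top at z = 415 mm. It stands on four round legs, each 42 mm in diameter, from z = 0 to the seat underside, each leg's axis is inset half a diameter from the nearest pair of seat edges (so the leg's bounding box is flush with the corner).

B is an open-topped rectangular box: outside dimensions 310×163×305 mm, with a uniform wall and base thickness of 9 mm. The base is a full 310×163 slab on the floor; four walls sit on top of the base. The front and back walls (the −y and +y sides) span the full width; the two side walls fit between them.

The open box is on top of the stool.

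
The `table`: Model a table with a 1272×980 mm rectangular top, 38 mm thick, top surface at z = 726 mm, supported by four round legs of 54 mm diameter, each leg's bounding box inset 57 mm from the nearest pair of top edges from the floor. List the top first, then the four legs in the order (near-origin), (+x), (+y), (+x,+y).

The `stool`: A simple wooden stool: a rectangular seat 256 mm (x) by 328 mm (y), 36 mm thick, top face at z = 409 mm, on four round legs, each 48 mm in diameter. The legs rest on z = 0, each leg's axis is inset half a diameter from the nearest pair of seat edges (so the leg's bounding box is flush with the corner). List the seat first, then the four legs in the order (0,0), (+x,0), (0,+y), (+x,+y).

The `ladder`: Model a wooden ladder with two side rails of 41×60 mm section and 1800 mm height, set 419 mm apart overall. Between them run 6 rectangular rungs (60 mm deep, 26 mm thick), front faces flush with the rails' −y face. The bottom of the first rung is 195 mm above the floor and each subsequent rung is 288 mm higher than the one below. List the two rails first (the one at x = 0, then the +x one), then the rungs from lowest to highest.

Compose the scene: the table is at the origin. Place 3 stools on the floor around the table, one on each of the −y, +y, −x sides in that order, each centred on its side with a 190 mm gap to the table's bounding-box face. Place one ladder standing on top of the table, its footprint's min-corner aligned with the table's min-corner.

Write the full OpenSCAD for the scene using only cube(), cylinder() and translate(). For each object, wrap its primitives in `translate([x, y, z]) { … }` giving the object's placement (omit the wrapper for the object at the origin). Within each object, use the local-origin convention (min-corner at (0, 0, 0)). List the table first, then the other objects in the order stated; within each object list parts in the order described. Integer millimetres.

translate([0, 0, 688]) cube([1272, 980, 38]);
translate([84, 84, 0]) cylinder(h = 688, r = 27);
translate([1188, 84, 0]) cylinder(h = 688, r = 27);
translate([84, 896, 0]) cylinder(h = 688, r = 27);
translate([1188, 896, 0]) cylinder(h = 688, r = 27);
translate([508, -518, 0]) {
  translate([0, 0, 373]) cube([256, 328, 36]);
  translate([24, 24, 0]) cylinder(h = 373, r = 24);
  translate([232, 24, 0]) cylinder(h = 373, r = 24);
  translate([24, 304, 0]) cylinder(h = 373, r = 24);
  translate([232, 304, 0]) cylinder(h = 373, r = 24);
}
translate([508, 1170, 0]) {
  translate([0, 0, 373]) cube([256, 328, 36]);
  translate([24, 24, 0]) cylinder(h = 373, r = 24);
  translate([232, 24, 0]) cylinder(h = 373, r = 24);
  translate([24, 304, 0]) cylinder(h = 373, r = 24);
  translate([232, 304, 0]) cylinder(h = 373, r = 24);
}
translate([-446, 326, 0]) {
  translate([0, 0, 373]) cube([256, 328, 36]);
  translate([24, 24, 0]) cylinder(h = 373, r = 24);
  translate([232, 24, 0]) cylinder(h = 373, r = 24);
  translate([24, 304, 0]) cylinder(h = 373, r = 24);
  translate([232, 304, 0]) cylinder(h = 373, r = 24);
}
translate([0, 0, 726]) {
  cube([41, 60, 1800]);
  translate([378, 0, 0]) cube([41, 60, 1800]);
  translate([41, 0, 195]) cube([337, 60, 26]);
  translate([41, 0, 483]) cube([337, 60, 26]);
  translate([41, 0, 771]) cube([337, 60, 26]);
  translate([41, 0, 1059]) cube([337, 60, 26]);
  translate([41, 0, 1347]) cube([337, 60, 26]);
  translate([41, 0, 1635]) cube([337, 60, 26]);
}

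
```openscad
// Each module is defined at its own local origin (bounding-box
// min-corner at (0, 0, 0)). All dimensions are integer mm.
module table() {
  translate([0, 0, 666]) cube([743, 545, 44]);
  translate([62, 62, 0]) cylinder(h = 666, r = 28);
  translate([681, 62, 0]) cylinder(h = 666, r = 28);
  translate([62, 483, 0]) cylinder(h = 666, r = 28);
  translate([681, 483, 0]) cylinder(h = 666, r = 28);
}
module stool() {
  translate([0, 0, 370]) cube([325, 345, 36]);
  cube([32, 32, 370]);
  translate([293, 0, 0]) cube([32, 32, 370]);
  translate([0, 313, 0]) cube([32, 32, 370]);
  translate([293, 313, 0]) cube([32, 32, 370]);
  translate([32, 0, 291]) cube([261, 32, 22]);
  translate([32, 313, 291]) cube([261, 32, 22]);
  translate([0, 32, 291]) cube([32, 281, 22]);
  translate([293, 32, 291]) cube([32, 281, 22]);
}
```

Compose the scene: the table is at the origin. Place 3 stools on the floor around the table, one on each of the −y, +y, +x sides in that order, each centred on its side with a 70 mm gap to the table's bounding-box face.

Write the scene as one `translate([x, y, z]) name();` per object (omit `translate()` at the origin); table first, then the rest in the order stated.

table();
translate([209, -415, 0]) stool();
translate([209, 615, 0]) stool();
translate([813, 100, 0]) stool();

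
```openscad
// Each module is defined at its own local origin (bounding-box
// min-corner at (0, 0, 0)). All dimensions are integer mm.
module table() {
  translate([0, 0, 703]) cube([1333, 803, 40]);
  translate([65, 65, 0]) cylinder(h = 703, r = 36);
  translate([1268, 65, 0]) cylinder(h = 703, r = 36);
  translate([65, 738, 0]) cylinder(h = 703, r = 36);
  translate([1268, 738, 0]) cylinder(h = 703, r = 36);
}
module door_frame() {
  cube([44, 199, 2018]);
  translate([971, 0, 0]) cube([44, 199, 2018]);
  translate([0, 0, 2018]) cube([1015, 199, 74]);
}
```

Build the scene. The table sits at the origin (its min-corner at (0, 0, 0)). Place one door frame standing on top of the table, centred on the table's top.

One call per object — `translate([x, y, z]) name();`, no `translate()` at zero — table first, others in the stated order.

table();
translate([159, 302, 743]) door_frame();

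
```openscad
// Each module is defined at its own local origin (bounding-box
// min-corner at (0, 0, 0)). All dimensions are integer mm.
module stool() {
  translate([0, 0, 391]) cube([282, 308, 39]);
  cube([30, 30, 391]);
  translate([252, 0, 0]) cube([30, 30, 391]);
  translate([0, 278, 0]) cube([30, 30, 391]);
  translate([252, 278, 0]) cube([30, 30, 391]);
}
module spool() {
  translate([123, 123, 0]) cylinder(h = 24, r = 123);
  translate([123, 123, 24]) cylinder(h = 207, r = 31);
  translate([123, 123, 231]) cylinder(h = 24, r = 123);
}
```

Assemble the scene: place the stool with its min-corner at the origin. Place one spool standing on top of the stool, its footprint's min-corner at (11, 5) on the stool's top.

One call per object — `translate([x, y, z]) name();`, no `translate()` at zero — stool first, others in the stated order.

stool();
translate([11, 5, 430]) spool();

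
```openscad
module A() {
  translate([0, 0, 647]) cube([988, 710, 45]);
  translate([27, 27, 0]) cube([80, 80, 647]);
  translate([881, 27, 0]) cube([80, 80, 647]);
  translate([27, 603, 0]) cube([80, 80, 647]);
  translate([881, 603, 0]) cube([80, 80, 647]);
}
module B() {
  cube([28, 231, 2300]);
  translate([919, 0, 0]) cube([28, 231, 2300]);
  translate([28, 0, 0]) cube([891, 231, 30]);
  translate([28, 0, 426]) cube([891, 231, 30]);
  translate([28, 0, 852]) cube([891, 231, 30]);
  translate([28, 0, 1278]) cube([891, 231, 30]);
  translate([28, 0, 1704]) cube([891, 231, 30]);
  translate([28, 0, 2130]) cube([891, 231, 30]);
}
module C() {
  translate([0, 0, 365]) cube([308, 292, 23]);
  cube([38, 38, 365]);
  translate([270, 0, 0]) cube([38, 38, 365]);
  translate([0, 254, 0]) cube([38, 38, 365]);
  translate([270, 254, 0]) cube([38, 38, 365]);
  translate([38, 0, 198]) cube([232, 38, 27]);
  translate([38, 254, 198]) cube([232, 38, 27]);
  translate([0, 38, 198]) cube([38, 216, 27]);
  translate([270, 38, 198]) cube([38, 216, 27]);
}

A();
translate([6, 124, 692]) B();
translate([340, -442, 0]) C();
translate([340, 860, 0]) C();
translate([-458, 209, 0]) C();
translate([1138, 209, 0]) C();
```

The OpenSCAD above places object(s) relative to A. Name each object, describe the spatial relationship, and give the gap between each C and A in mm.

Each stool's nearest face is 150 mm from the table's bounding box.

A is a table. B is a bookshelf. C is a stool. The bookshelf is on top of the table. Four stools sit around the table at the −y, +y, −x, +x sides. The gap between each stool and the table is 150 mm.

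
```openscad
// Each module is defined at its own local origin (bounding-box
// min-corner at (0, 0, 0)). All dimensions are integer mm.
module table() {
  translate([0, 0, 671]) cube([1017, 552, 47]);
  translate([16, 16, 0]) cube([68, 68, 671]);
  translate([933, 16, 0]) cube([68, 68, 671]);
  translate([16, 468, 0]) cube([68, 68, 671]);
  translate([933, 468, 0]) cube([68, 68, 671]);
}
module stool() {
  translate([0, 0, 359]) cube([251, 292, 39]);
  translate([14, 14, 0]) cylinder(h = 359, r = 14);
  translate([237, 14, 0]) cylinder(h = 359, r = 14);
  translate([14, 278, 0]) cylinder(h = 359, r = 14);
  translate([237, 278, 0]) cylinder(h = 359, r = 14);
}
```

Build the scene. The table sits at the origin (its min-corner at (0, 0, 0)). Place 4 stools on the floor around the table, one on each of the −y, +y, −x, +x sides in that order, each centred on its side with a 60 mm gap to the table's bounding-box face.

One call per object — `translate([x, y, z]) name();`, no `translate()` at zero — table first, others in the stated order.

table();
translate([383, -352, 0]) stool();
translate([383, 612, 0]) stool();
translate([-311, 130, 0]) stool();
translate([1077, 130, 0]) stool();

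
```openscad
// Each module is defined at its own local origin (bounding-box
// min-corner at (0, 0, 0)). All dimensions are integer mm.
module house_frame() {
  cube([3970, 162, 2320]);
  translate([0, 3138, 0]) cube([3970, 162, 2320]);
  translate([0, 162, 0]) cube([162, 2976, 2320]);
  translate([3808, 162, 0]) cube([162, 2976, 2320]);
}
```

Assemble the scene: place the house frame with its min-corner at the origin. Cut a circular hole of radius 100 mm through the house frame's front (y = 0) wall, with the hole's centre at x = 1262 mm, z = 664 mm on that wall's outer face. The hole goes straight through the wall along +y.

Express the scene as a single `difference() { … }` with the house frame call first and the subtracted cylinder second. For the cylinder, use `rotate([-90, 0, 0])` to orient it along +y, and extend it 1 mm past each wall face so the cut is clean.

difference() {
  house_frame();
  translate([1262, -1, 664]) rotate([-90, 0, 0]) cylinder(h = 164, r = 100);
}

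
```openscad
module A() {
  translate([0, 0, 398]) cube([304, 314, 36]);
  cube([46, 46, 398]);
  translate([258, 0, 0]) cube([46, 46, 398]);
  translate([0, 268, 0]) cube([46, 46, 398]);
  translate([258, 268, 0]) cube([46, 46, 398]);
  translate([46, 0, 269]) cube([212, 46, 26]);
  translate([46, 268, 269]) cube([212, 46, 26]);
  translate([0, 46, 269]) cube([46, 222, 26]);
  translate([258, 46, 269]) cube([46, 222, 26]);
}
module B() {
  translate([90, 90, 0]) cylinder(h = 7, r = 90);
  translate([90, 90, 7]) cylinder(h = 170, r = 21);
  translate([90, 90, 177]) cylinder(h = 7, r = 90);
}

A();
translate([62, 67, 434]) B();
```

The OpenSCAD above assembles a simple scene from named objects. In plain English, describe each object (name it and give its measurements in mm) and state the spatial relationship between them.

A is a four-legged stool. The seat is 304×314 mm, 36 mm thick, top at z = 434 mm. It stands on four square legs, each 46×46 mm in cross-section, from z = 0 to the seat underside, each flush with a corner of the seat. Four stretchers, 46 mm wide and 26 mm tall, connect adjacent legs with their undersides at z = 269 mm, each running between the inner faces of the legs it joins and aligned with the legs' outer faces on the other axis.

B is a spool: two coaxial disc flanges of radius 90 mm and thickness 7 mm, joined by a core cylinder of radius 21 mm and height 170 mm. The lower flange rests on z = 0 and the three cylinders share a vertical axis.

The spool is on top of the stool, centred.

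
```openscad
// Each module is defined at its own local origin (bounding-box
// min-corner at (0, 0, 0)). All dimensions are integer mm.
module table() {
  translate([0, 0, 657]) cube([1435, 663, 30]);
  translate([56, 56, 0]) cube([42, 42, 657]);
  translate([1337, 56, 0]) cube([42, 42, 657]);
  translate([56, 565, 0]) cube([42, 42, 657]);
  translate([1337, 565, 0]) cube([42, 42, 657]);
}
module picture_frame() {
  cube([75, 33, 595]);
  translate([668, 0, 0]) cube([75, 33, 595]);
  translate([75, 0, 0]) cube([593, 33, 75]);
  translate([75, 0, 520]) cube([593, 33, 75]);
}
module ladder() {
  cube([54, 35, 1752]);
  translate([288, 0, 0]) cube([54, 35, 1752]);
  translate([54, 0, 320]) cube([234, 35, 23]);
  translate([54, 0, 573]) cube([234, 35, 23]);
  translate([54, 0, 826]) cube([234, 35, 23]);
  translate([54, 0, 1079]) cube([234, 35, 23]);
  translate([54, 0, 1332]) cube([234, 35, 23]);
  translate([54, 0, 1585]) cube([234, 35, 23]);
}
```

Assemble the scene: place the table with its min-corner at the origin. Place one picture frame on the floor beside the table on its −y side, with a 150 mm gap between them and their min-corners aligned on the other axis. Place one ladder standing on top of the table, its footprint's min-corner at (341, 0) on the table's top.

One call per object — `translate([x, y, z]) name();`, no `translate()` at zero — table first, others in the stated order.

table();
translate([0, -183, 0]) picture_frame();
translate([341, 0, 687]) ladder();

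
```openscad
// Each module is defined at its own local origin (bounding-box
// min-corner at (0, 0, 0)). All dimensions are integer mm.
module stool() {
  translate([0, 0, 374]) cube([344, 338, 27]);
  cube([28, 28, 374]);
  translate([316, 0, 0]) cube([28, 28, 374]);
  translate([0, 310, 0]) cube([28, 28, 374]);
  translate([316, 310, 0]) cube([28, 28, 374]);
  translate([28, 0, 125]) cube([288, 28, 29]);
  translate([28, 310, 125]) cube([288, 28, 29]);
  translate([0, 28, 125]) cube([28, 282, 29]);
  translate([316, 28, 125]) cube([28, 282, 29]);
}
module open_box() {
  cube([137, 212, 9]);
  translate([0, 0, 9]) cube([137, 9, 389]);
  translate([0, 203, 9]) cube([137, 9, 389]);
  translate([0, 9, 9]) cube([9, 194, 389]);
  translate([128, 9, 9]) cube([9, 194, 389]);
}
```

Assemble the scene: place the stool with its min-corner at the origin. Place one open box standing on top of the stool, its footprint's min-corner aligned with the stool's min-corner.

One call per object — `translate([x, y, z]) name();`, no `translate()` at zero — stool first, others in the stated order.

stool();
translate([0, 0, 401]) open_box();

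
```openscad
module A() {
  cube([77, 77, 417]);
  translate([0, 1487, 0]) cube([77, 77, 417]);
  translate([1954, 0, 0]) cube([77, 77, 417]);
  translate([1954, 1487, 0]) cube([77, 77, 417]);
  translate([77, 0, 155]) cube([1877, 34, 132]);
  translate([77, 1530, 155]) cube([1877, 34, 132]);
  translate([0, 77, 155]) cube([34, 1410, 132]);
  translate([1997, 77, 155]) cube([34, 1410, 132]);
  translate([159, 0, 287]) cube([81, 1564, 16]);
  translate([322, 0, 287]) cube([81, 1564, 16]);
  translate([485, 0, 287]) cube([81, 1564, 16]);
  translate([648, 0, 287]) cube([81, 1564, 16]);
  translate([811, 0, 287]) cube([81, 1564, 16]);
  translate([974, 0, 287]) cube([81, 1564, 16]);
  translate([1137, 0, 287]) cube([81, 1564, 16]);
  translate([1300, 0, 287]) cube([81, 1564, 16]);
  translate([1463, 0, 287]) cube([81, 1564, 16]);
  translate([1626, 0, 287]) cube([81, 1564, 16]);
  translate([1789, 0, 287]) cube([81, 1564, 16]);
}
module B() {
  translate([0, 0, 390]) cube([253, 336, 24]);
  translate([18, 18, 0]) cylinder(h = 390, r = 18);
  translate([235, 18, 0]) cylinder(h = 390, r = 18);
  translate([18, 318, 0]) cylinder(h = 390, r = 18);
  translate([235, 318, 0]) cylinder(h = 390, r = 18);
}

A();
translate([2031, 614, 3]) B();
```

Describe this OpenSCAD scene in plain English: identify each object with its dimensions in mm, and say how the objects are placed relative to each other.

A is a bed frame 2031 mm long (x) by 1564 mm wide (y). Four 77×77 mm corner posts, 417 mm tall, at the corners of the footprint. Four rails of 34 mm thickness and 132 mm height run between adjacent posts with their undersides at z = 155 mm, their outer faces flush with the outside of the frame (the two x-running rails run between the posts' inner faces; the two y-running rails run between the posts' inner faces). 11 slats, each 81 mm wide (x) and 16 mm thick, lie across the top of the two x-running rails, running the full 1564 mm width of the frame in y; the slats are evenly spaced along x between the inner faces of the end posts with equal gaps (rounded down to the nearest mm) at the −x end and between each pair — any rounding remainder accumulates at the +x end.

B is a four-legged stool. The seat is a 253×336×24 mm slab whose top surface is at z = 414 mm; four round legs, each 36 mm in diameter, run from the floor (z = 0) to the underside of the seat, each leg's axis is inset half a diameter from the nearest pair of seat edges (so the leg's bounding box is flush with the corner).

The stool is beside the bed frame with their tops flush at z = 417.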